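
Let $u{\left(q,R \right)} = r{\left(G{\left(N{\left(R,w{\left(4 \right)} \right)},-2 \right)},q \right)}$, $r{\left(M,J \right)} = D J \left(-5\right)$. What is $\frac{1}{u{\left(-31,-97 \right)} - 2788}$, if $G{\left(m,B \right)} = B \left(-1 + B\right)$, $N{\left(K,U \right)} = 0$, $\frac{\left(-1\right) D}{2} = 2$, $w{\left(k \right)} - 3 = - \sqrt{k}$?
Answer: $- \frac{1}{3408} \approx -0.00029343$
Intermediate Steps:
$w{\left(k \right)} = 3 - \sqrt{k}$
$D = -4$ ($D = \left(-2\right) 2 = -4$)
$r{\left(M,J \right)} = 20 J$ ($r{\left(M,J \right)} = - 4 J \left(-5\right) = 20 J$)
$u{\left(q,R \right)} = 20 q$
$\frac{1}{u{\left(-31,-97 \right)} - 2788} = \frac{1}{20 \left(-31\right) - 2788} = \frac{1}{-620 - 2788} = \frac{1}{-3408} = - \frac{1}{3408}$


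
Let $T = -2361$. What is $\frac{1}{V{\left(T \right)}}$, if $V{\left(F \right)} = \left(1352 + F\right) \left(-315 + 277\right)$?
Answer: $\frac{1}{38342} \approx 2.6081 \cdot 10^{-5}$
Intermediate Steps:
$V{\left(F \right)} = -51376 - 38 F$ ($V{\left(F \right)} = \left(1352 + F\right) \left(-38\right) = -51376 - 38 F$)
$\frac{1}{V{\left(T \right)}} = \frac{1}{-51376 - -89718} = \frac{1}{-51376 + 89718} = \frac{1}{38342}$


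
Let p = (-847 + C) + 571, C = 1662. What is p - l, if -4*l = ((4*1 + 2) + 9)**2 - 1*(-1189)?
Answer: 3479/2 ≈ 1739.5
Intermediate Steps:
p = 1386 (p = (-847 + 1662) + 571 = 815 + 571 = 1386)
l = -707/2 (l = -(((4*1 + 2) + 9)**2 - 1*(-1189))/4 = -(((4 + 2) + 9)**2 + 1189)/4 = -((6 + 9)**2 + 1189)/4 = -(15**2 + 1189)/4 = -(225 + 1189)/4 = -1/4*1414 = -707/2 ≈ -353.50)
p - l = 1386 - 1*(-707/2) = 1386 + 707/2 = 3479/2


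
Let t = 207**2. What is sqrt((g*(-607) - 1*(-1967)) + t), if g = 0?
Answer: 4*sqrt(2801) ≈ 211.70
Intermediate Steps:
t = 42849
sqrt((g*(-607) - 1*(-1967)) + t) = sqrt((0*(-607) - 1*(-1967)) + 42849) = sqrt((0 + 1967) + 42849) = sqrt(1967 + 42849) = sqrt(44816) = 4*sqrt(2801)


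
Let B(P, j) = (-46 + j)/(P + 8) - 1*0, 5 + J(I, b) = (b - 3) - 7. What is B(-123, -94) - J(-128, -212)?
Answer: 5249/23 ≈ 228.22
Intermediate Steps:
J(I, b) = -15 + b (J(I, b) = -5 + ((b - 3) - 7) = -5 + ((-3 + b) - 7) = -5 + (-10 + b) = -15 + b)
B(P, j) = (-46 + j)/(8 + P) (B(P, j) = (-46 + j)/(8 + P) + 0 = (-46 + j)/(8 + P))
B(-123, -94) - J(-128, -212) = (-46 - 94)/(8 - 123) - (-15 - 212) = -140/(-115) - 1*(-227) = -1/115*(-140) + 227 = 28/23 + 227 = 5249/23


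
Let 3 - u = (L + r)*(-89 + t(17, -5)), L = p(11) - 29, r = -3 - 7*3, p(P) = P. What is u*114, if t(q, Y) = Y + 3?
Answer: -435366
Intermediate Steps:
t(q, Y) = 3 + Y
r = -24 (r = -3 - 21 = -24)
L = -18 (L = 11 - 29 = -18)
u = -3819 (u = 3 - (-18 - 24)*(-89 + (3 - 5)) = 3 - (-42)*(-89 - 2) = 3 - (-42)*(-91) = 3 - 1*3822 = 3 - 3822 = -3819)
u*114 = -3819*114 = -435366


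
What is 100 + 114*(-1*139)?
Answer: -15746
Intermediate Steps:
100 + 114*(-1*139) = 100 + 114*(-139) = 100 - 15846 = -15746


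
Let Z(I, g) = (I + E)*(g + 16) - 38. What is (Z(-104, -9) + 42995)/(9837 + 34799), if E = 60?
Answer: 42649/44636 ≈ 0.95548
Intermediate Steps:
Z(I, g) = -38 + (16 + g)*(60 + I) (Z(I, g) = (I + 60)*(g + 16) - 38 = (60 + I)*(16 + g) - 38 = (16 + g)*(60 + I) - 38 = -38 + (16 + g)*(60 + I))
(Z(-104, -9) + 42995)/(9837 + 34799) = ((922 + 16*(-104) + 60*(-9) - 104*(-9)) + 42995)/(9837 + 34799) = ((922 - 1664 - 540 + 936) + 42995)/44636 = (-346 + 42995)*(1/44636) = 42649*(1/44636) = 42649/44636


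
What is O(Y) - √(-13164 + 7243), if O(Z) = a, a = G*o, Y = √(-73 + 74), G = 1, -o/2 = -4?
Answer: 8 - I*√5921 ≈ 8.0 - 76.948*I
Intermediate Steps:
o = 8 (o = -2*(-4) = 8)
Y = 1 (Y = √1 = 1)
a = 8 (a = 1*8 = 8)
O(Z) = 8
O(Y) - √(-13164 + 7243) = 8 - √(-13164 + 7243) = 8 - √(-5921) = 8 - I*√5921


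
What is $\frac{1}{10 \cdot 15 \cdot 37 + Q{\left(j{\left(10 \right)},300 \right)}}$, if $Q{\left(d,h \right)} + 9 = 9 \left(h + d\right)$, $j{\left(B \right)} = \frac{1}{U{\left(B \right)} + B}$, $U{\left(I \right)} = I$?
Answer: $\frac{20}{164829} \approx 0.00012134$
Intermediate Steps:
$j{\left(B \right)} = \frac{1}{2 B}$ ($j{\left(B \right)} = \frac{1}{B + B} = \frac{1}{2 B}$)
$Q{\left(d,h \right)} = -9 + 9 d + 9 h$ ($Q{\left(d,h \right)} = -9 + 9 \left(h + d\right) = -9 + 9 \left(d + h\right) = -9 + \left(9 d + 9 h\right) = -9 + 9 d + 9 h$)
$\frac{1}{10 \cdot 15 \cdot 37 + Q{\left(j{\left(10 \right)},300 \right)}} = \frac{1}{10 \cdot 15 \cdot 37 + \left(-9 + 9 \frac{1}{2 \cdot 10} + 9 \cdot 300\right)} = \frac{1}{150 \cdot 37 + \left(-9 + 9 \cdot \frac{1}{2} \cdot \frac{1}{10} + 2700\right)} = \frac{1}{5550 + \left(-9 + 9 \cdot \frac{1}{20} + 2700\right)} = \frac{1}{5550 + \left(-9 + \frac{9}{20} + 2700\right)} = \frac{1}{5550 + \frac{53829}{20}} = \frac{1}{\frac{164829}{20}} = \frac{20}{164829}$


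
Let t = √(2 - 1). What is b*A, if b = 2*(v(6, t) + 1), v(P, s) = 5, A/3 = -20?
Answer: -720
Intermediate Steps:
A = -60 (A = 3*(-20) = -60)
t = 1 (t = √1 = 1)
b = 12 (b = 2*(5 + 1) = 2*6 = 12)
b*A = 12*(-60) = -720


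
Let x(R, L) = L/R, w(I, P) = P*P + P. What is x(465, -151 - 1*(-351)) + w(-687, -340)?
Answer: 10719220/93 ≈ 1.1526e+5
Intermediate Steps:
w(I, P) = P + P² (w(I, P) = P² + P = P + P²)
x(465, -151 - 1*(-351)) + w(-687, -340) = (-151 - 1*(-351))/465 - 340*(1 - 340) = (-151 + 351)*(1/465) - 340*(-339) = 200*(1/465) + 115260 = 40/93 + 115260 = 10719220/93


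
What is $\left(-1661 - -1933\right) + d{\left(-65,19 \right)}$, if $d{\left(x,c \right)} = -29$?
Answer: $243$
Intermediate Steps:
$\left(-1661 - -1933\right) + d{\left(-65,19 \right)} = \left(-1661 - -1933\right) - 29 = \left(-1661 + 1933\right) - 29 = 272 - 29 = 243$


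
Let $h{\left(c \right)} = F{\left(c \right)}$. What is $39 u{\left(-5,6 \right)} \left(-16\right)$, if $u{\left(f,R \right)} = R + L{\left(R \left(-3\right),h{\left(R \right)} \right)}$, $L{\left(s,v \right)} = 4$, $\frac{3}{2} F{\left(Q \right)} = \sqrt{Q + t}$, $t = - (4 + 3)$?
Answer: $-6240$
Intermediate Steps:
$t = -7$ ($t = \left(-1\right) 7 = -7$)
$F{\left(Q \right)} = \frac{2 \sqrt{-7 + Q}}{3}$ ($F{\left(Q \right)} = \frac{2 \sqrt{Q - 7}}{3} = \frac{2 \sqrt{-7 + Q}}{3}$)
$h{\left(c \right)} = \frac{2 \sqrt{-7 + c}}{3}$
$u{\left(f,R \right)} = 4 + R$ ($u{\left(f,R \right)} = R + 4 = 4 + R$)
$39 u{\left(-5,6 \right)} \left(-16\right) = 39 \left(4 + 6\right) \left(-16\right) = 39 \cdot 10 \left(-16\right) = 390 \left(-16\right) = -6240$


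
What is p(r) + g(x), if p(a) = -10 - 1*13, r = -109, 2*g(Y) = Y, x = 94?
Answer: 24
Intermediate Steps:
g(Y) = Y/2
p(a) = -23 (p(a) = -10 - 13 = -23)
p(r) + g(x) = -23 + (1/2)*94 = -23 + 47 = 24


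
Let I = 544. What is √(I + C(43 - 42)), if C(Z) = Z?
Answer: √545 ≈ 23.345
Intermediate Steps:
√(I + C(43 - 42)) = √(544 + (43 - 42)) = √(544 + 1) = √545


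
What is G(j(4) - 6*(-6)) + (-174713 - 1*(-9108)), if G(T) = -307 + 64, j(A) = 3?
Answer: -165848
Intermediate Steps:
G(T) = -243
G(j(4) - 6*(-6)) + (-174713 - 1*(-9108)) = -243 + (-174713 - 1*(-9108)) = -243 + (-174713 + 9108) = -243 - 165605 = -165848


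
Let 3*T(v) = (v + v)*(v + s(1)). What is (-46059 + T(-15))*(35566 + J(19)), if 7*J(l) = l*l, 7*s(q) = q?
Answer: -80125680479/49 ≈ -1.6352e+9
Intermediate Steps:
s(q) = q/7
J(l) = l²/7 (J(l) = (l*l)/7 = l²/7)
T(v) = 2*v*(⅐ + v)/3 (T(v) = ((v + v)*(v + (⅐)*1))/3 = ((2*v)*(v + ⅐))/3 = ((2*v)*(⅐ + v))/3 = (2*v*(⅐ + v))/3 = 2*v*(⅐ + v)/3)
(-46059 + T(-15))*(35566 + J(19)) = (-46059 + (2/21)*(-15)*(1 + 7*(-15)))*(35566 + (⅐)*19²) = (-46059 + (2/21)*(-15)*(1 - 105))*(35566 + (⅐)*361) = (-46059 + (2/21)*(-15)*(-104))*(35566 + 361/7) = (-46059 + 1040/7)*(249323/7) = -321373/7*249323/7 = -80125680479/49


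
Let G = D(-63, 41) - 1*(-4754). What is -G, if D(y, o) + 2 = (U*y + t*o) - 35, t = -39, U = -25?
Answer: -4693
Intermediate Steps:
D(y, o) = -37 - 39*o - 25*y (D(y, o) = -2 + ((-25*y - 39*o) - 35) = -2 + ((-39*o - 25*y) - 35) = -2 + (-35 - 39*o - 25*y) = -37 - 39*o - 25*y)
G = 4693 (G = (-37 - 39*41 - 25*(-63)) - 1*(-4754) = (-37 - 1599 + 1575) + 4754 = -61 + 4754 = 4693)
-G = -1*4693 = -4693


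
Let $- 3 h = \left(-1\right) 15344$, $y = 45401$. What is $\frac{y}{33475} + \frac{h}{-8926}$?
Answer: $\frac{351053789}{448196775} \approx 0.78326$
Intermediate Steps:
$h = \frac{15344}{3}$ ($h = - \frac{\left(-1\right) 15344}{3} = \left(- \frac{1}{3}\right) \left(-15344\right) = \frac{15344}{3} \approx 5114.7$)
$\frac{y}{33475} + \frac{h}{-8926} = \frac{45401}{33475} + \frac{15344}{3 \left(-8926\right)} = 45401 \cdot \frac{1}{33475} + \frac{15344}{3} \left(- \frac{1}{8926}\right) = \frac{45401}{33475} - \frac{7672}{13389} = \frac{351053789}{448196775}$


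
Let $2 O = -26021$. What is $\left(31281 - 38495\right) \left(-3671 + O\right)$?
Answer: $120340341$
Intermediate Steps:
$O = - \frac{26021}{2}$ ($O = \frac{1}{2} \left(-26021\right) = - \frac{26021}{2} \approx -13011.0$)
$\left(31281 - 38495\right) \left(-3671 + O\right) = \left(31281 - 38495\right) \left(-3671 - \frac{26021}{2}\right) = \left(-7214\right) \left(- \frac{33363}{2}\right) = 120340341$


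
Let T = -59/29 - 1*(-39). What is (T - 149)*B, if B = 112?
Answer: -363888/29 ≈ -12548.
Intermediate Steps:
T = 1072/29 (T = -59*1/29 + 39 = -59/29 + 39 = 1072/29 ≈ 36.966)
(T - 149)*B = (1072/29 - 149)*112 = -3249/29*112 = -363888/29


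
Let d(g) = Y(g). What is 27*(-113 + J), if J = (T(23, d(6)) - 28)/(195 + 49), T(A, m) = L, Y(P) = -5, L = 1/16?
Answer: -11923173/3904 ≈ -3054.1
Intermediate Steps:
L = 1/16 ≈ 0.062500
d(g) = -5
T(A, m) = 1/16
J = -447/3904 (J = (1/16 - 28)/(195 + 49) = -447/16/244 = -447/16*1/244 = -447/3904 ≈ -0.11450)
27*(-113 + J) = 27*(-113 - 447/3904) = 27*(-441599/3904) = -11923173/3904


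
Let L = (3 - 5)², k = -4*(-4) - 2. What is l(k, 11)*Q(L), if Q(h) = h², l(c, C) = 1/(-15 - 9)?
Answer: -⅔ ≈ -0.66667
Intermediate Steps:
k = 14 (k = 16 - 2 = 14)
l(c, C) = -1/24 (l(c, C) = 1/(-24) = -1/24)
L = 4 (L = (-2)² = 4)
l(k, 11)*Q(L) = -1/24*4² = -1/24*16 = -⅔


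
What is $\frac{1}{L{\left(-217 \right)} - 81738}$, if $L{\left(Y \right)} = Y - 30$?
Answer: $- \frac{1}{81985} \approx -1.2197 \cdot 10^{-5}$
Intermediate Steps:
$L{\left(Y \right)} = -30 + Y$ ($L{\left(Y \right)} = Y - 30 = -30 + Y$)
$\frac{1}{L{\left(-217 \right)} - 81738} = \frac{1}{\left(-30 - 217\right) - 81738} = \frac{1}{-247 - 81738} = \frac{1}{-81985} = - \frac{1}{81985}$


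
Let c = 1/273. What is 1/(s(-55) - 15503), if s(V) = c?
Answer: -273/4232318 ≈ -6.4504e-5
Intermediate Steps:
c = 1/273 ≈ 0.0036630
s(V) = 1/273
1/(s(-55) - 15503) = 1/(1/273 - 15503) = 1/(-4232318/273) = -273/4232318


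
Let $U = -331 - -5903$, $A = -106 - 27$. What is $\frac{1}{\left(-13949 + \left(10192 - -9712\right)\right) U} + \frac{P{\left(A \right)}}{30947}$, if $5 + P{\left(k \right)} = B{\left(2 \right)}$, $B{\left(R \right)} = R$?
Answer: $- \frac{14216119}{146694350460} \approx -9.691 \cdot 10^{-5}$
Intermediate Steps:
$A = -133$ ($A = -106 - 27 = -133$)
$P{\left(k \right)} = -3$ ($P{\left(k \right)} = -5 + 2 = -3$)
$U = 5572$ ($U = -331 + 5903 = 5572$)
$\frac{1}{\left(-13949 + \left(10192 - -9712\right)\right) U} + \frac{P{\left(A \right)}}{30947} = \frac{1}{\left(-13949 + \left(10192 - -9712\right)\right) 5572} - \frac{3}{30947} = \frac{1}{-13949 + \left(10192 + 9712\right)} \frac{1}{5572} - \frac{3}{30947} = \frac{1}{-13949 + 19904} \cdot \frac{1}{5572} - \frac{3}{30947} = \frac{1}{5955} \cdot \frac{1}{5572} - \frac{3}{30947} = \frac{1}{33181260} - \frac{3}{30947} = - \frac{14216119}{146694350460}$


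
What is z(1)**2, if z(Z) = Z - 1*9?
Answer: 64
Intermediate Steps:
z(Z) = -9 + Z (z(Z) = Z - 9 = -9 + Z)
z(1)**2 = (-9 + 1)**2 = (-8)**2 = 64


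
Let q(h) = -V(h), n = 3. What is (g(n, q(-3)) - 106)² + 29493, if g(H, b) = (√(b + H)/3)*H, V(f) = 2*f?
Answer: 40102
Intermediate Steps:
q(h) = -2*h
g(H, b) = H*√(H + b)/3 (g(H, b) = (√(H + b)*(⅓))*H = (√(H + b)/3)*H = H*√(H + b)/3)
(g(n, q(-3)) - 106)² + 29493 = ((⅓)*3*√(3 - 2*(-3)) - 106)² + 29493 = ((⅓)*3*√(3 + 6) - 106)² + 29493 = ((⅓)*3*√9 - 106)² + 29493 = ((⅓)*3*3 - 106)² + 29493 = (3 - 106)² + 29493 = (-103)² + 29493 = 10609 + 29493 = 40102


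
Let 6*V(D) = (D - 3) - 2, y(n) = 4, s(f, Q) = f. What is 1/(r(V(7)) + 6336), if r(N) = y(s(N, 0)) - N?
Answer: 3/19019 ≈ 0.00015774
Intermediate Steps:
V(D) = -5/6 + D/6 (V(D) = ((D - 3) - 2)/6 = ((-3 + D) - 2)/6 = (-5 + D)/6 = -5/6 + D/6)
r(N) = 4 - N
1/(r(V(7)) + 6336) = 1/((4 - (-5/6 + (1/6)*7)) + 6336) = 1/((4 - (-5/6 + 7/6)) + 6336) = 1/((4 - 1*1/3) + 6336) = 1/((4 - 1/3) + 6336) = 1/(11/3 + 6336) = 1/(19019/3) = 3/19019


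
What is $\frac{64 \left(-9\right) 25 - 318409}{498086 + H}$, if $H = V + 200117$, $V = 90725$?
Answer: $- \frac{332809}{788928} \approx -0.42185$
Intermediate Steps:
$H = 290842$ ($H = 90725 + 200117 = 290842$)
$\frac{64 \left(-9\right) 25 - 318409}{498086 + H} = \frac{64 \left(-9\right) 25 - 318409}{498086 + 290842} = \frac{\left(-576\right) 25 - 318409}{788928} = \left(-14400 - 318409\right) \frac{1}{788928} = \left(-332809\right) \frac{1}{788928} = - \frac{332809}{788928}$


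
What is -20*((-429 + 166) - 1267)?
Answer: 30600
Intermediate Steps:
-20*((-429 + 166) - 1267) = -20*(-263 - 1267) = -20*(-1530) = 30600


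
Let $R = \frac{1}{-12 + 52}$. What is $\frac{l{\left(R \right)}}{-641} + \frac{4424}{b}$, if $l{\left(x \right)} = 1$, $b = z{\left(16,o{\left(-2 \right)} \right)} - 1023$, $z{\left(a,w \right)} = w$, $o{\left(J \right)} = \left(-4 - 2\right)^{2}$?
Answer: $- \frac{405253}{90381} \approx -4.4838$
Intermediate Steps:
$o{\left(J \right)} = 36$ ($o{\left(J \right)} = \left(-6\right)^{2} = 36$)
$b = -987$ ($b = 36 - 1023 = -987$)
$R = \frac{1}{40} \approx 0.025$
$\frac{l{\left(R \right)}}{-641} + \frac{4424}{b} = 1 \frac{1}{-641} + \frac{4424}{-987} = 1 \left(- \frac{1}{641}\right) + 4424 \left(- \frac{1}{987}\right) = - \frac{1}{641} - \frac{632}{141} = - \frac{405253}{90381}$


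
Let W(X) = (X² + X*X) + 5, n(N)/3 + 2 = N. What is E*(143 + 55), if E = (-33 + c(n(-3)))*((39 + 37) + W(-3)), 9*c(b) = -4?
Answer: -655578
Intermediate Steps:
n(N) = -6 + 3*N
c(b) = -4/9 (c(b) = (⅑)*(-4) = -4/9)
W(X) = 5 + 2*X² (W(X) = (X² + X²) + 5 = 2*X² + 5 = 5 + 2*X²)
E = -3311 (E = (-33 - 4/9)*((39 + 37) + (5 + 2*(-3)²)) = -301*(76 + (5 + 2*9))/9 = -301*(76 + (5 + 18))/9 = -301*(76 + 23)/9 = -301/9*99 = -3311)
E*(143 + 55) = -3311*(143 + 55) = -3311*198 = -655578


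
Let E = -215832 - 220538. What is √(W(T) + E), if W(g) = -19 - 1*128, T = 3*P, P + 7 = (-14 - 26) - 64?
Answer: I*√436517 ≈ 660.69*I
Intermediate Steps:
P = -111 (P = -7 + ((-14 - 26) - 64) = -7 + (-40 - 64) = -7 - 104 = -111)
T = -333 (T = 3*(-111) = -333)
W(g) = -147 (W(g) = -19 - 128 = -147)
E = -436370
√(W(T) + E) = √(-147 - 436370) = √(-436517) = I*√436517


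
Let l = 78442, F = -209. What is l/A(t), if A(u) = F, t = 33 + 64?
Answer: -78442/209 ≈ -375.32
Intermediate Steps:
t = 97
A(u) = -209
l/A(t) = 78442/(-209) = 78442*(-1/209) = -78442/209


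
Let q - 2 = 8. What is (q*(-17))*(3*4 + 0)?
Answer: -2040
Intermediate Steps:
q = 10 (q = 2 + 8 = 10)
(q*(-17))*(3*4 + 0) = (10*(-17))*(3*4 + 0) = -170*(12 + 0) = -170*12 = -2040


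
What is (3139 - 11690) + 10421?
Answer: 1870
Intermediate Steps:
(3139 - 11690) + 10421 = -8551 + 10421 = 1870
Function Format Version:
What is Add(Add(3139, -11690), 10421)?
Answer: 1870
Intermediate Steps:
Add(Add(3139, -11690), 10421) = Add(-8551, 10421) = 1870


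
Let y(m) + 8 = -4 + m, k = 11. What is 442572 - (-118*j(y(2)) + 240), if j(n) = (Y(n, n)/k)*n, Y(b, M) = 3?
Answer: 4862112/11 ≈ 4.4201e+5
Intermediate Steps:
y(m) = -12 + m (y(m) = -8 + (-4 + m) = -12 + m)
j(n) = 3*n/11 (j(n) = (3/11)*n = (3*(1/11))*n = 3*n/11)
442572 - (-118*j(y(2)) + 240) = 442572 - (-354*(-12 + 2)/11 + 240) = 442572 - (-354*(-10)/11 + 240) = 442572 - (-118*(-30/11) + 240) = 442572 - (3540/11 + 240) = 442572 - 1*6180/11 = 442572 - 6180/11 = 4862112/11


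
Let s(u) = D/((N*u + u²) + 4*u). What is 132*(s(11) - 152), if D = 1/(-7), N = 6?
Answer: -983140/49 ≈ -20064.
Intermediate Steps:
D = -⅐ ≈ -0.14286
s(u) = -1/(7*(u² + 10*u)) (s(u) = -1/(7*((6*u + u²) + 4*u)) = -1/(7*((u² + 6*u) + 4*u)) = -1/(7*(u² + 10*u)))
132*(s(11) - 152) = 132*(-⅐/(11*(10 + 11)) - 152) = 132*(-⅐*1/11/21 - 152) = 132*(-⅐*1/11*1/21 - 152) = 132*(-1/1617 - 152) = 132*(-245785/1617) = -983140/49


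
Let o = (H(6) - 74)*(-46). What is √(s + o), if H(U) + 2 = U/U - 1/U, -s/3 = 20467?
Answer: I*√521490/3 ≈ 240.71*I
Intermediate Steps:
s = -61401 (s = -3*20467 = -61401)
H(U) = -1 - 1/U (H(U) = -2 + (U/U - 1/U) = -2 + (1 - 1/U) = -1 - 1/U)
o = 10373/3 (o = ((-1 - 1*6)/6 - 74)*(-46) = ((-1 - 6)/6 - 74)*(-46) = ((⅙)*(-7) - 74)*(-46) = (-7/6 - 74)*(-46) = -451/6*(-46) = 10373/3 ≈ 3457.7)
√(s + o) = √(-61401 + 10373/3) = √(-173830/3) = I*√521490/3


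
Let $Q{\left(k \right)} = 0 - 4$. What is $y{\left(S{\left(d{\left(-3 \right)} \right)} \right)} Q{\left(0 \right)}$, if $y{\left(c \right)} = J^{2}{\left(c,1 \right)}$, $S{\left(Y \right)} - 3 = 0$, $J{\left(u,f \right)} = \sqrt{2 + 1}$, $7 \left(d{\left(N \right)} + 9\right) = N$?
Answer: $-12$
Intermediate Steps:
$Q{\left(k \right)} = -4$
$d{\left(N \right)} = -9 + \frac{N}{7}$
$J{\left(u,f \right)} = \sqrt{3}$
$S{\left(Y \right)} = 3$ ($S{\left(Y \right)} = 3 + 0 = 3$)
$y{\left(c \right)} = 3$ ($y{\left(c \right)} = \left(\sqrt{3}\right)^{2} = 3$)
$y{\left(S{\left(d{\left(-3 \right)} \right)} \right)} Q{\left(0 \right)} = 3 \left(-4\right) = -12$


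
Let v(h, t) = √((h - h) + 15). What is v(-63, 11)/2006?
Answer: √15/2006 ≈ 0.0019307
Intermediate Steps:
v(h, t) = √15 (v(h, t) = √(0 + 15) = √15)
v(-63, 11)/2006 = √15/2006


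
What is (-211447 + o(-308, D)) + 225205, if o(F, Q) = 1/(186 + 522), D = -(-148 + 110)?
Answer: 9740665/708 ≈ 13758.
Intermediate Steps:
D = 38 (D = -1*(-38) = 38)
o(F, Q) = 1/708
(-211447 + o(-308, D)) + 225205 = (-211447 + 1/708) + 225205 = -149704475/708 + 225205 = 9740665/708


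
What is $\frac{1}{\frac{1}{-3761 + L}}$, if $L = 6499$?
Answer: $2738$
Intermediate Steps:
$\frac{1}{\frac{1}{-3761 + L}} = \frac{1}{\frac{1}{-3761 + 6499}} = \frac{1}{\frac{1}{2738}} = 2738$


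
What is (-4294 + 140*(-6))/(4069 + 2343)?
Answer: -2567/3206 ≈ -0.80069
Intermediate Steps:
(-4294 + 140*(-6))/(4069 + 2343) = (-4294 - 840)/6412 = -5134*1/6412 = -2567/3206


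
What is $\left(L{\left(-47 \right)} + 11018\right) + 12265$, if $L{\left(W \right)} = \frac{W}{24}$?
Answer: $\frac{558745}{24} \approx 23281.0$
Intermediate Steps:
$L{\left(W \right)} = \frac{W}{24}$ ($L{\left(W \right)} = W \frac{1}{24} = \frac{W}{24}$)
$\left(L{\left(-47 \right)} + 11018\right) + 12265 = \left(\frac{1}{24} \left(-47\right) + 11018\right) + 12265 = \left(- \frac{47}{24} + 11018\right) + 12265 = \frac{264385}{24} + 12265 = \frac{558745}{24}$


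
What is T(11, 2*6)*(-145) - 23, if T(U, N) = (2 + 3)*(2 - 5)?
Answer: 2152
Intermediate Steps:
T(U, N) = -15 (T(U, N) = 5*(-3) = -15)
T(11, 2*6)*(-145) - 23 = -15*(-145) - 23 = 2175 - 23 = 2152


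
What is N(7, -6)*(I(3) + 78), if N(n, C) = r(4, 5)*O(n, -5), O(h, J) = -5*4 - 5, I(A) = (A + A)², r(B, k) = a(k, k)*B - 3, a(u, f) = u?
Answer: -48450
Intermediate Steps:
r(B, k) = -3 + B*k (r(B, k) = k*B - 3 = B*k - 3 = -3 + B*k)
I(A) = 4*A² (I(A) = (2*A)² = 4*A²)
O(h, J) = -25 (O(h, J) = -20 - 5 = -25)
N(n, C) = -425 (N(n, C) = (-3 + 4*5)*(-25) = (-3 + 20)*(-25) = 17*(-25) = -425)
N(7, -6)*(I(3) + 78) = -425*(4*3² + 78) = -425*(4*9 + 78) = -425*(36 + 78) = -425*114 = -48450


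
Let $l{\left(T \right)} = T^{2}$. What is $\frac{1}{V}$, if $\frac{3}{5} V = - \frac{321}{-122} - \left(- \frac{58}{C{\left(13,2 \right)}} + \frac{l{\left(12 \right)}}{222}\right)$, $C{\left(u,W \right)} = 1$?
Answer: $\frac{13542}{1353805} \approx 0.010003$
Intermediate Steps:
$V = \frac{1353805}{13542}$ ($V = \frac{5 \left(- \frac{321}{-122} - \left(- \frac{58}{1} + \frac{12^{2}}{222}\right)\right)}{3} = \frac{5 \left(\left(-321\right) \left(- \frac{1}{122}\right) - \left(\left(-58\right) 1 + 144 \cdot \frac{1}{222}\right)\right)}{3} = \frac{5 \left(\frac{321}{122} - \left(-58 + \frac{24}{37}\right)\right)}{3} = \frac{5 \left(\frac{321}{122} - - \frac{2122}{37}\right)}{3} = \frac{5 \left(\frac{321}{122} + \frac{2122}{37}\right)}{3} = \frac{5}{3} \cdot \frac{270761}{4514} = \frac{1353805}{13542} \approx 99.971$)
$\frac{1}{V} = \frac{1}{\frac{1353805}{13542}} = \frac{13542}{1353805}$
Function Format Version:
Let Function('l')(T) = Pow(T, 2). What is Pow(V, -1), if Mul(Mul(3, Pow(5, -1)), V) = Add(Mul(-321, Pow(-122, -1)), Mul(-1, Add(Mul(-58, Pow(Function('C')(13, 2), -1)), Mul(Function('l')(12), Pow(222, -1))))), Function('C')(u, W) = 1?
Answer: Rational(13542, 1353805) ≈ 0.010003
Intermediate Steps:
V = Rational(1353805, 13542) (V = Mul(Rational(5, 3), Add(Mul(-321, Pow(-122, -1)), Mul(-1, Add(Mul(-58, Pow(1, -1)), Mul(Pow(12, 2), Pow(222, -1)))))) = Mul(Rational(5, 3), Add(Mul(-321, Rational(-1, 122)), Mul(-1, Add(Mul(-58, 1), Mul(144, Rational(1, 222)))))) = Mul(Rational(5, 3), Add(Rational(321, 122), Mul(-1, Add(-58, Rational(24, 37))))) = Mul(Rational(5, 3), Add(Rational(321, 122), Mul(-1, Rational(-2122, 37)))) = Mul(Rational(5, 3), Add(Rational(321, 122), Rational(2122, 37))) = Mul(Rational(5, 3), Rational(270761, 4514)) = Rational(1353805, 13542) ≈ 99.971)
Pow(V, -1) = Pow(Rational(1353805, 13542), -1) = Rational(13542, 1353805)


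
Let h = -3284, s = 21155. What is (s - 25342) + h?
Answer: -7471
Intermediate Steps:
(s - 25342) + h = (21155 - 25342) - 3284 = -4187 - 3284 = -7471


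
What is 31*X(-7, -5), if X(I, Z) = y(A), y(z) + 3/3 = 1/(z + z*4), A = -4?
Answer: -651/20 ≈ -32.550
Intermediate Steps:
y(z) = -1 + 1/(5*z) (y(z) = -1 + 1/(z + z*4) = -1 + 1/(z + 4*z) = -1 + 1/(5*z))
X(I, Z) = -21/20 (X(I, Z) = (⅕ - 1*(-4))/(-4) = -(⅕ + 4)/4 = -¼*21/5 = -21/20)
31*X(-7, -5) = 31*(-21/20) = -651/20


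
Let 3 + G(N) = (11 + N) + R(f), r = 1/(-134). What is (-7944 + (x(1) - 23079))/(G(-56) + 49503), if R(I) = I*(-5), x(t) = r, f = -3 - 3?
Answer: -4157083/6630990 ≈ -0.62692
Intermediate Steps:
f = -6
r = -1/134 ≈ -0.0074627
x(t) = -1/134
R(I) = -5*I
G(N) = 38 + N (G(N) = -3 + ((11 + N) - 5*(-6)) = -3 + ((11 + N) + 30) = -3 + (41 + N) = 38 + N)
(-7944 + (x(1) - 23079))/(G(-56) + 49503) = (-7944 + (-1/134 - 23079))/((38 - 56) + 49503) = (-7944 - 3092587/134)/(-18 + 49503) = -4157083/134/49485 = -4157083/134*1/49485 = -4157083/6630990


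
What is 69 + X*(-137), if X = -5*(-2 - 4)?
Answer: -4041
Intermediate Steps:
X = 30 (X = -5*(-6) = 30)
69 + X*(-137) = 69 + 30*(-137) = 69 - 4110 = -4041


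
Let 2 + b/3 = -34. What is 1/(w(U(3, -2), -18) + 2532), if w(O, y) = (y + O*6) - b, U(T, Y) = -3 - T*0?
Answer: 1/2604 ≈ 0.00038402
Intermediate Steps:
b = -108 (b = -6 + 3*(-34) = -6 - 102 = -108)
U(T, Y) = -3 (U(T, Y) = -3 - 1*0 = -3 + 0 = -3)
w(O, y) = 108 + y + 6*O (w(O, y) = (y + O*6) - 1*(-108) = (y + 6*O) + 108 = 108 + y + 6*O)
1/(w(U(3, -2), -18) + 2532) = 1/((108 - 18 + 6*(-3)) + 2532) = 1/((108 - 18 - 18) + 2532) = 1/(72 + 2532) = 1/2604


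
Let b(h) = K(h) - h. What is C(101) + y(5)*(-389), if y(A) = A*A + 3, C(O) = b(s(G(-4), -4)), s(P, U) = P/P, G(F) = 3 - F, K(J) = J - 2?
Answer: -10894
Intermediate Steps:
K(J) = -2 + J
s(P, U) = 1
b(h) = -2 (b(h) = (-2 + h) - h = -2)
C(O) = -2
y(A) = 3 + A**2 (y(A) = A**2 + 3 = 3 + A**2)
C(101) + y(5)*(-389) = -2 + (3 + 5**2)*(-389) = -2 + (3 + 25)*(-389) = -2 + 28*(-389) = -2 - 10892 = -10894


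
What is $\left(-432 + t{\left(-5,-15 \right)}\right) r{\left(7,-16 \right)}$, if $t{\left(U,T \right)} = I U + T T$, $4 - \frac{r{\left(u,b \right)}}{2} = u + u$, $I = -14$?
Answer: $2740$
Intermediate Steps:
$r{\left(u,b \right)} = 8 - 4 u$ ($r{\left(u,b \right)} = 8 - 2 \left(u + u\right) = 8 - 2 \cdot 2 u = 8 - 4 u$)
$t{\left(U,T \right)} = T^{2} - 14 U$ ($t{\left(U,T \right)} = - 14 U + T T = - 14 U + T^{2} = T^{2} - 14 U$)
$\left(-432 + t{\left(-5,-15 \right)}\right) r{\left(7,-16 \right)} = \left(-432 + \left(\left(-15\right)^{2} - -70\right)\right) \left(8 - 28\right) = \left(-432 + \left(225 + 70\right)\right) \left(8 - 28\right) = \left(-432 + 295\right) \left(-20\right) = \left(-137\right) \left(-20\right) = 2740$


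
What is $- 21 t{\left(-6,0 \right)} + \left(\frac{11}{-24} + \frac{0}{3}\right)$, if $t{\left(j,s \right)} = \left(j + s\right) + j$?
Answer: $\frac{6037}{24} \approx 251.54$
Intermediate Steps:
$t{\left(j,s \right)} = s + 2 j$
$- 21 t{\left(-6,0 \right)} + \left(\frac{11}{-24} + \frac{0}{3}\right) = - 21 \left(0 + 2 \left(-6\right)\right) + \left(\frac{11}{-24} + \frac{0}{3}\right) = - 21 \left(0 - 12\right) + \left(11 \left(- \frac{1}{24}\right) + 0 \cdot \frac{1}{3}\right) = \left(-21\right) \left(-12\right) + \left(- \frac{11}{24} + 0\right) = 252 - \frac{11}{24} = \frac{6037}{24}$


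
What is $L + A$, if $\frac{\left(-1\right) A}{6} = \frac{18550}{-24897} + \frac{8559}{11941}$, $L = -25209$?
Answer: $- \frac{2498153707777}{99098359} \approx -25209.0$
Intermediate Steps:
$A = \frac{16824254}{99098359}$ ($A = - 6 \left(\frac{18550}{-24897} + \frac{8559}{11941}\right) = - 6 \left(18550 \left(- \frac{1}{24897}\right) + 8559 \cdot \frac{1}{11941}\right) = - 6 \left(- \frac{18550}{24897} + \frac{8559}{11941}\right) = \left(-6\right) \left(- \frac{8412127}{297295077}\right) = \frac{16824254}{99098359} \approx 0.16977$)
$L + A = -25209 + \frac{16824254}{99098359} = - \frac{2498153707777}{99098359}$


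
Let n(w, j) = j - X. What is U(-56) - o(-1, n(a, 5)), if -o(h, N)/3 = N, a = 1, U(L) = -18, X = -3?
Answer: 6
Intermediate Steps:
n(w, j) = 3 + j (n(w, j) = j - 1*(-3) = j + 3 = 3 + j)
o(h, N) = -3*N
U(-56) - o(-1, n(a, 5)) = -18 - (-3)*(3 + 5) = -18 - (-3)*8 = -18 - 1*(-24) = -18 + 24 = 6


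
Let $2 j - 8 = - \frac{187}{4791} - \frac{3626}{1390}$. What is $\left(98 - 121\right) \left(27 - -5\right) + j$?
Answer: $- \frac{2441781364}{3329745} \approx -733.32$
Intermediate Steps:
$j = \frac{8910956}{3329745}$ ($j = 4 + \frac{- \frac{187}{4791} - \frac{3626}{1390}}{2} = 4 + \frac{\left(-187\right) \frac{1}{4791} - \frac{1813}{695}}{2} = 4 + \frac{- \frac{187}{4791} - \frac{1813}{695}}{2} = 4 + \frac{1}{2} \left(- \frac{8816048}{3329745}\right) = 4 - \frac{4408024}{3329745} = \frac{8910956}{3329745} \approx 2.6762$)
$\left(98 - 121\right) \left(27 - -5\right) + j = \left(98 - 121\right) \left(27 - -5\right) + \frac{8910956}{3329745} = \left(98 - 121\right) \left(27 + 5\right) + \frac{8910956}{3329745} = \left(-23\right) 32 + \frac{8910956}{3329745} = -736 + \frac{8910956}{3329745} = - \frac{2441781364}{3329745}$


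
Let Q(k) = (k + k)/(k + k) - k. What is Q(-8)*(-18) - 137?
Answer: -299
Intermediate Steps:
Q(k) = 1 - k (Q(k) = (2*k)/((2*k)) - k = (2*k)*(1/(2*k)) - k = 1 - k)
Q(-8)*(-18) - 137 = (1 - 1*(-8))*(-18) - 137 = (1 + 8)*(-18) - 137 = 9*(-18) - 137 = -162 - 137 = -299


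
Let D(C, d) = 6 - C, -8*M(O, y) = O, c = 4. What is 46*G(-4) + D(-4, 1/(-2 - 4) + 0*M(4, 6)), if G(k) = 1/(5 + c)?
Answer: 136/9 ≈ 15.111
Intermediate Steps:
M(O, y) = -O/8
G(k) = 1/9 (G(k) = 1/(5 + 4) = 1/9)
46*G(-4) + D(-4, 1/(-2 - 4) + 0*M(4, 6)) = 46*(1/9) + (6 - 1*(-4)) = 46/9 + (6 + 4) = 46/9 + 10 = 136/9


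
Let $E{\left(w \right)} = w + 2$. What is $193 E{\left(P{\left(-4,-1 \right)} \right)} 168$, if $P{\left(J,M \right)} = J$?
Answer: $-64848$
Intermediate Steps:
$E{\left(w \right)} = 2 + w$
$193 E{\left(P{\left(-4,-1 \right)} \right)} 168 = 193 \left(2 - 4\right) 168 = 193 \left(-2\right) 168 = \left(-386\right) 168 = -64848$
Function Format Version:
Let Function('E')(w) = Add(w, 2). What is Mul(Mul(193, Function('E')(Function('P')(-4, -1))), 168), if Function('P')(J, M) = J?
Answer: -64848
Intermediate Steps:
Function('E')(w) = Add(2, w)
Mul(Mul(193, Function('E')(Function('P')(-4, -1))), 168) = Mul(Mul(193, Add(2, -4)), 168) = Mul(Mul(193, -2), 168) = Mul(-386, 168) = -64848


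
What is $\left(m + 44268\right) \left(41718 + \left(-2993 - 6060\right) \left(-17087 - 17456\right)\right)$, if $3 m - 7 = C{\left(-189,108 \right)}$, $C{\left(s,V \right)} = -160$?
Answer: $13829286678849$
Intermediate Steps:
$m = -51$ ($m = \frac{7}{3} + \frac{1}{3} \left(-160\right) = \frac{7}{3} - \frac{160}{3} = -51$)
$\left(m + 44268\right) \left(41718 + \left(-2993 - 6060\right) \left(-17087 - 17456\right)\right) = \left(-51 + 44268\right) \left(41718 + \left(-2993 - 6060\right) \left(-17087 - 17456\right)\right) = 44217 \left(41718 - 9053 \left(-17087 - 17456\right)\right) = 44217 \left(41718 - -312717779\right) = 44217 \left(41718 + 312717779\right) = 44217 \cdot 312759497 = 13829286678849$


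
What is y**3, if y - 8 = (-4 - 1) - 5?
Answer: -8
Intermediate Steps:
y = -2 (y = 8 + ((-4 - 1) - 5) = 8 + (-5 - 5) = 8 - 10 = -2)
y**3 = (-2)**3 = -8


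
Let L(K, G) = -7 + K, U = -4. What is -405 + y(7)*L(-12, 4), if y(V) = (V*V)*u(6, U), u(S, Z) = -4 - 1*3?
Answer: 6112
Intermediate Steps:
u(S, Z) = -7 (u(S, Z) = -4 - 3 = -7)
y(V) = -7*V² (y(V) = (V*V)*(-7) = V²*(-7) = -7*V²)
-405 + y(7)*L(-12, 4) = -405 + (-7*7²)*(-7 - 12) = -405 - 7*49*(-19) = -405 - 343*(-19) = -405 + 6517 = 6112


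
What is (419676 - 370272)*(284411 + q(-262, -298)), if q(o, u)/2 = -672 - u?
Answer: 14014086852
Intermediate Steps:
q(o, u) = -1344 - 2*u (q(o, u) = 2*(-672 - u) = -1344 - 2*u)
(419676 - 370272)*(284411 + q(-262, -298)) = (419676 - 370272)*(284411 + (-1344 - 2*(-298))) = 49404*(284411 + (-1344 + 596)) = 49404*(284411 - 748) = 49404*283663 = 14014086852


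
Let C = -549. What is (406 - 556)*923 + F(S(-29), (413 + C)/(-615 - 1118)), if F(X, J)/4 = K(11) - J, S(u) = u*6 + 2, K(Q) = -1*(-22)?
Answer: -239781890/1733 ≈ -1.3836e+5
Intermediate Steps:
K(Q) = 22
S(u) = 2 + 6*u (S(u) = 6*u + 2 = 2 + 6*u)
F(X, J) = 88 - 4*J (F(X, J) = 4*(22 - J) = 88 - 4*J)
(406 - 556)*923 + F(S(-29), (413 + C)/(-615 - 1118)) = (406 - 556)*923 + (88 - 4*(413 - 549)/(-615 - 1118)) = -150*923 + (88 - (-544)/(-1733)) = -138450 + (88 - (-544)*(-1)/1733) = -138450 + (88 - 4*136/1733) = -138450 + (88 - 544/1733) = -138450 + 151960/1733 = -239781890/1733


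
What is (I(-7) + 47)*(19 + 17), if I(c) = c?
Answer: 1440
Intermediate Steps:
(I(-7) + 47)*(19 + 17) = (-7 + 47)*(19 + 17) = 40*36 = 1440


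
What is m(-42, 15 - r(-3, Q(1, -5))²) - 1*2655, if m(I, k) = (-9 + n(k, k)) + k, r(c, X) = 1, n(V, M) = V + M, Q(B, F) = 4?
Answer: -2622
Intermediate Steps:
n(V, M) = M + V
m(I, k) = -9 + 3*k (m(I, k) = (-9 + (k + k)) + k = (-9 + 2*k) + k = -9 + 3*k)
m(-42, 15 - r(-3, Q(1, -5))²) - 1*2655 = (-9 + 3*(15 - 1*1²)) - 1*2655 = (-9 + 3*(15 - 1*1)) - 2655 = (-9 + 3*(15 - 1)) - 2655 = (-9 + 3*14) - 2655 = (-9 + 42) - 2655 = 33 - 2655 = -2622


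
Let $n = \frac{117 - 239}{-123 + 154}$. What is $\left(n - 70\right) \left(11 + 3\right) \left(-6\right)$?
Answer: $\frac{192528}{31} \approx 6210.6$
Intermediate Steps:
$n = - \frac{122}{31} \approx -3.9355$
$\left(n - 70\right) \left(11 + 3\right) \left(-6\right) = \left(- \frac{122}{31} - 70\right) \left(11 + 3\right) \left(-6\right) = - \frac{2292 \cdot 14 \left(-6\right)}{31} = \left(- \frac{2292}{31}\right) \left(-84\right) = \frac{192528}{31}$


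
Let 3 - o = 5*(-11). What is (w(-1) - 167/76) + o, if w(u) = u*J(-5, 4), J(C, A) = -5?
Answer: 4621/76 ≈ 60.803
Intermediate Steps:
o = 58 (o = 3 - 5*(-11) = 3 - 1*(-55) = 3 + 55 = 58)
w(u) = -5*u (w(u) = u*(-5) = -5*u)
(w(-1) - 167/76) + o = (-5*(-1) - 167/76) + 58 = (5 - 167*1/76) + 58 = (5 - 167/76) + 58 = 213/76 + 58 = 4621/76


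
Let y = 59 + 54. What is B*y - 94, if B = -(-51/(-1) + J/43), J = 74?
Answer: -260213/43 ≈ -6051.5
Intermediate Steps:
y = 113
B = -2267/43 (B = -(-51/(-1) + 74/43) = -(-51*(-1) + 74*(1/43)) = -(51 + 74/43) = -1*2267/43 = -2267/43 ≈ -52.721)
B*y - 94 = -2267/43*113 - 94 = -256171/43 - 94 = -260213/43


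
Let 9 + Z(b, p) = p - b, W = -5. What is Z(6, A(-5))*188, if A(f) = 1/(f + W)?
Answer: -14194/5 ≈ -2838.8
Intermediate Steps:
A(f) = 1/(-5 + f) (A(f) = 1/(f - 5) = 1/(-5 + f))
Z(b, p) = -9 + p - b (Z(b, p) = -9 + (p - b) = -9 + p - b)
Z(6, A(-5))*188 = (-9 + 1/(-5 - 5) - 1*6)*188 = (-9 + 1/(-10) - 6)*188 = (-9 - ⅒ - 6)*188 = -151/10*188 = -14194/5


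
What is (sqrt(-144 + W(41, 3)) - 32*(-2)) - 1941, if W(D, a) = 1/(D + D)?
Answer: -1877 + I*sqrt(968174)/82 ≈ -1877.0 + 11.999*I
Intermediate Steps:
W(D, a) = 1/(2*D)
(sqrt(-144 + W(41, 3)) - 32*(-2)) - 1941 = (sqrt(-144 + (1/2)/41) - 32*(-2)) - 1941 = (sqrt(-144 + (1/2)*(1/41)) + 64) - 1941 = (sqrt(-144 + 1/82) + 64) - 1941 = (sqrt(-11807/82) + 64) - 1941 = (I*sqrt(968174)/82 + 64) - 1941 = (64 + I*sqrt(968174)/82) - 1941 = -1877 + I*sqrt(968174)/82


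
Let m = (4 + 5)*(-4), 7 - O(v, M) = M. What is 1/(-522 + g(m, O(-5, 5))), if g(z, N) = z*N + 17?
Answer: -1/577 ≈ -0.0017331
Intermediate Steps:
O(v, M) = 7 - M
m = -36 (m = 9*(-4) = -36)
g(z, N) = 17 + N*z (g(z, N) = N*z + 17 = 17 + N*z)
1/(-522 + g(m, O(-5, 5))) = 1/(-522 + (17 + (7 - 1*5)*(-36))) = 1/(-522 + (17 + (7 - 5)*(-36))) = 1/(-522 + (17 + 2*(-36))) = 1/(-522 + (17 - 72)) = 1/(-522 - 55) = 1/(-577) = -1/577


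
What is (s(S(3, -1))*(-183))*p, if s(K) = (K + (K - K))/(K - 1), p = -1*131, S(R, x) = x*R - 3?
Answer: 143838/7 ≈ 20548.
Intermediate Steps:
S(R, x) = -3 + R*x (S(R, x) = R*x - 3 = -3 + R*x)
p = -131
s(K) = K/(-1 + K) (s(K) = (K + 0)/(-1 + K) = K/(-1 + K))
(s(S(3, -1))*(-183))*p = (((-3 + 3*(-1))/(-1 + (-3 + 3*(-1))))*(-183))*(-131) = (((-3 - 3)/(-1 + (-3 - 3)))*(-183))*(-131) = (-6/(-1 - 6)*(-183))*(-131) = (-6/(-7)*(-183))*(-131) = (-6*(-⅐)*(-183))*(-131) = ((6/7)*(-183))*(-131) = -1098/7*(-131) = 143838/7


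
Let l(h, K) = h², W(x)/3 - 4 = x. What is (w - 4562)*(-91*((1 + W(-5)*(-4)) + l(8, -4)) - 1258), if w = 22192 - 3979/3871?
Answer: -564018072015/3871 ≈ -1.4570e+8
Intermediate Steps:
W(x) = 12 + 3*x
w = 85901253/3871 (w = 22192 - 3979/3871 = 85901253/3871 ≈ 22191.)
(w - 4562)*(-91*((1 + W(-5)*(-4)) + l(8, -4)) - 1258) = (85901253/3871 - 4562)*(-91*((1 + (12 + 3*(-5))*(-4)) + 8²) - 1258) = 68241751*(-91*((1 + (12 - 15)*(-4)) + 64) - 1258)/3871 = 68241751*(-91*((1 - 3*(-4)) + 64) - 1258)/3871 = 68241751*(-91*((1 + 12) + 64) - 1258)/3871 = 68241751*(-91*(13 + 64) - 1258)/3871 = 68241751*(-91*77 - 1258)/3871 = 68241751*(-7007 - 1258)/3871 = (68241751/3871)*(-8265) = -564018072015/3871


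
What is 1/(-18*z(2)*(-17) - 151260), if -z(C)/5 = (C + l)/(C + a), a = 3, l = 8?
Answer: -1/154320 ≈ -6.4800e-6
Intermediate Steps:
z(C) = -5*(8 + C)/(3 + C) (z(C) = -5*(C + 8)/(C + 3) = -5*(8 + C)/(3 + C))
1/(-18*z(2)*(-17) - 151260) = 1/(-90*(-8 - 1*2)/(3 + 2)*(-17) - 151260) = 1/(-90*(-8 - 2)/5*(-17) - 151260) = 1/(-90*(-10)/5*(-17) - 151260) = 1/(-18*(-10)*(-17) - 151260) = 1/(180*(-17) - 151260) = 1/(-3060 - 151260) = 1/(-154320) = -1/154320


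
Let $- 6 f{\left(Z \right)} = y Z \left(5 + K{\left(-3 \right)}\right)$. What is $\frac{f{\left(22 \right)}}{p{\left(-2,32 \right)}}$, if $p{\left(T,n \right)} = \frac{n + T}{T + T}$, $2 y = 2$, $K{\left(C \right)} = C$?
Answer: $\frac{44}{45} \approx 0.97778$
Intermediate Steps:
$y = 1$ ($y = \frac{1}{2} \cdot 2 = 1$)
$p{\left(T,n \right)} = \frac{T + n}{2 T}$
$f{\left(Z \right)} = - \frac{Z}{3}$ ($f{\left(Z \right)} = - \frac{1 Z \left(5 - 3\right)}{6} = - \frac{Z 2}{6} = - \frac{2 Z}{6} = - \frac{Z}{3}$)
$\frac{f{\left(22 \right)}}{p{\left(-2,32 \right)}} = \frac{\left(- \frac{1}{3}\right) 22}{\frac{1}{2} \frac{1}{-2} \left(-2 + 32\right)} = - \frac{22}{3 \cdot \frac{1}{2} \left(- \frac{1}{2}\right) 30} = - \frac{22}{3 \left(- \frac{15}{2}\right)} = \left(- \frac{22}{3}\right) \left(- \frac{2}{15}\right) = \frac{44}{45}$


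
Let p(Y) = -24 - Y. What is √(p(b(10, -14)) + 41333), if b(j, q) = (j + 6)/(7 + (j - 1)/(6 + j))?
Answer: √4998133/11 ≈ 203.24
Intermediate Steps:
b(j, q) = (6 + j)/(7 + (-1 + j)/(6 + j))
√(p(b(10, -14)) + 41333) = √((-24 - (6 + 10)²/(41 + 8*10)) + 41333) = √((-24 - 16²/(41 + 80)) + 41333) = √((-24 - 256/121) + 41333) = √(-3160/121 + 41333) = √(4998133/121) = √4998133/11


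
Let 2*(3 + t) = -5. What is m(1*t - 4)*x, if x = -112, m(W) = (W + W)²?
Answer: -40432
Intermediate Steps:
t = -11/2 (t = -3 + (½)*(-5) = -3 - 5/2 = -11/2 ≈ -5.5000)
m(W) = 4*W² (m(W) = (2*W)² = 4*W²)
m(1*t - 4)*x = (4*(1*(-11/2) - 4)²)*(-112) = (4*(-11/2 - 4)²)*(-112) = (4*(-19/2)²)*(-112) = (4*(361/4))*(-112) = 361*(-112) = -40432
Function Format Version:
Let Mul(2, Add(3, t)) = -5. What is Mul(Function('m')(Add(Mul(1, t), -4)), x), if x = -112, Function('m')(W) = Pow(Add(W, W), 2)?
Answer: -40432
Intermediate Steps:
t = Rational(-11, 2) (t = Add(-3, Mul(Rational(1, 2), -5)) = Add(-3, Rational(-5, 2)) = Rational(-11, 2) ≈ -5.5000)
Function('m')(W) = Mul(4, Pow(W, 2)) (Function('m')(W) = Pow(Mul(2, W), 2) = Mul(4, Pow(W, 2)))
Mul(Function('m')(Add(Mul(1, t), -4)), x) = Mul(Mul(4, Pow(Add(Mul(1, Rational(-11, 2)), -4), 2)), -112) = Mul(Mul(4, Pow(Add(Rational(-11, 2), -4), 2)), -112) = Mul(Mul(4, Pow(Rational(-19, 2), 2)), -112) = Mul(Mul(4, Rational(361, 4)), -112) = Mul(361, -112) = -40432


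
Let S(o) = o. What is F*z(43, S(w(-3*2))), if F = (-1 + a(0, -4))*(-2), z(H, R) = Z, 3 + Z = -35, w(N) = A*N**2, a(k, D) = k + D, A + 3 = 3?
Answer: -380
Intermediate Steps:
A = 0 (A = -3 + 3 = 0)
a(k, D) = D + k
w(N) = 0 (w(N) = 0*N**2 = 0)
Z = -38 (Z = -3 - 35 = -38)
z(H, R) = -38
F = 10 (F = (-1 + (-4 + 0))*(-2) = (-1 - 4)*(-2) = -5*(-2) = 10)
F*z(43, S(w(-3*2))) = 10*(-38) = -380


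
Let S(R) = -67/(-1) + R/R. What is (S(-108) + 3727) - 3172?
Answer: 623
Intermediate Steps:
S(R) = 68 (S(R) = -67*(-1) + 1 = 67 + 1 = 68)
(S(-108) + 3727) - 3172 = (68 + 3727) - 3172 = 3795 - 3172 = 623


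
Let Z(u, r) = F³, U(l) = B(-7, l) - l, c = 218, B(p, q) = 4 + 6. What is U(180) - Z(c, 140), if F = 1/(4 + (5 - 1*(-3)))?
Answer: -293761/1728 ≈ -170.00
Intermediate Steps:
B(p, q) = 10
U(l) = 10 - l
F = 1/12 (F = 1/(4 + (5 + 3)) = 1/(4 + 8) = 1/12 ≈ 0.083333)
Z(u, r) = 1/1728 (Z(u, r) = (1/12)³ = 1/1728)
U(180) - Z(c, 140) = (10 - 1*180) - 1*1/1728 = (10 - 180) - 1/1728 = -170 - 1/1728 = -293761/1728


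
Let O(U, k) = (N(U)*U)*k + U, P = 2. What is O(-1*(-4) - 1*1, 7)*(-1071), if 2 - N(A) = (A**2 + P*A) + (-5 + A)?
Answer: 244188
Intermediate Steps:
N(A) = 7 - A**2 - 3*A (N(A) = 2 - ((A**2 + 2*A) + (-5 + A)) = 2 - (-5 + A**2 + 3*A) = 2 + (5 - A**2 - 3*A) = 7 - A**2 - 3*A)
O(U, k) = U + U*k*(7 - U**2 - 3*U) (O(U, k) = ((7 - U**2 - 3*U)*U)*k + U = (U*(7 - U**2 - 3*U))*k + U = U*k*(7 - U**2 - 3*U) + U = U + U*k*(7 - U**2 - 3*U))
O(-1*(-4) - 1*1, 7)*(-1071) = -(-1*(-4) - 1*1)*(-1 + 7*(-7 + (-1*(-4) - 1*1)**2 + 3*(-1*(-4) - 1*1)))*(-1071) = -(4 - 1)*(-1 + 7*(-7 + (4 - 1)**2 + 3*(4 - 1)))*(-1071) = -1*3*(-1 + 7*(-7 + 3**2 + 3*3))*(-1071) = -1*3*(-1 + 7*(-7 + 9 + 9))*(-1071) = -1*3*(-1 + 7*11)*(-1071) = -1*3*(-1 + 77)*(-1071) = -1*3*76*(-1071) = -228*(-1071) = 244188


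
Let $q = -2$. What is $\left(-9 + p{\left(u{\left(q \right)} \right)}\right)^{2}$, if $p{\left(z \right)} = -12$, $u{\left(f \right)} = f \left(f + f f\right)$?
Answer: $441$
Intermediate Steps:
$u{\left(f \right)} = f \left(f + f^{2}\right)$
$\left(-9 + p{\left(u{\left(q \right)} \right)}\right)^{2} = \left(-9 - 12\right)^{2} = \left(-21\right)^{2} = 441$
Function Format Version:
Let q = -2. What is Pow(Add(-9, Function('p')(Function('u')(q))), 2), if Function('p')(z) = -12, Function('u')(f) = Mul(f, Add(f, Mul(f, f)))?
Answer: 441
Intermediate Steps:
Function('u')(f) = Mul(f, Add(f, Pow(f, 2)))
Pow(Add(-9, Function('p')(Function('u')(q))), 2) = Pow(Add(-9, -12), 2) = Pow(-21, 2) = 441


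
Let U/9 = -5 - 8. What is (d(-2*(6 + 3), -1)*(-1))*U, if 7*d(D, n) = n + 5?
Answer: 468/7 ≈ 66.857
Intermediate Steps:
d(D, n) = 5/7 + n/7 (d(D, n) = (n + 5)/7 = (5 + n)/7 = 5/7 + n/7)
U = -117 (U = 9*(-5 - 8) = 9*(-13) = -117)
(d(-2*(6 + 3), -1)*(-1))*U = ((5/7 + (1/7)*(-1))*(-1))*(-117) = ((5/7 - 1/7)*(-1))*(-117) = ((4/7)*(-1))*(-117) = -4/7*(-117) = 468/7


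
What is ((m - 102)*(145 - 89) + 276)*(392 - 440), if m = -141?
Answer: 639936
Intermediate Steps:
((m - 102)*(145 - 89) + 276)*(392 - 440) = ((-141 - 102)*(145 - 89) + 276)*(392 - 440) = (-243*56 + 276)*(-48) = (-13608 + 276)*(-48) = -13332*(-48) = 639936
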